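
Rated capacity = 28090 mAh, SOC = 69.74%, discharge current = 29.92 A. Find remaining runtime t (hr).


Convert: C_total = 28090 mAh = 28.09 Ah
Step 1: remaining = SOC/100 * C_total = 69.74/100 * 28.09 = 19.59 Ah
Step 2: t = remaining / I = 19.59 / 29.92 = 0.6547 hr

0.6547 hr


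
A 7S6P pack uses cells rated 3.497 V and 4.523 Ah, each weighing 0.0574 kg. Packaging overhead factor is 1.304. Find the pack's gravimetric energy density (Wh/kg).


Step 1: V_pack = 7 * 3.497 = 24.479 V
Step 2: C_pack = 6 * 4.523 = 27.138 Ah
Step 3: E_pack = V_pack * C_pack = 24.479 * 27.138 = 664.31 Wh
Step 4: m_pack = 7 * 6 * 0.0574 * 1.304 = 3.1437 kg
Step 5: ED = E_pack / m_pack = 664.31 / 3.1437 = 211.3 Wh/kg

211.3 Wh/kg


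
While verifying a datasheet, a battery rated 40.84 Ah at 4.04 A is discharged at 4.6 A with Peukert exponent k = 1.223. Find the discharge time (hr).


t_rated = C / I_rated = 40.84 / 4.04 = 10.109 hr
(I_rated/I)^k = (0.87826)^1.223 = 0.8532
t = t_rated * (I_rated/I)^k = 10.109 * 0.8532 = 8.625 hr

8.625 hr


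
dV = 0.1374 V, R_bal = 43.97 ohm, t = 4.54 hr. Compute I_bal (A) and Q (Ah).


I_bal = dV / R = 0.1374 / 43.97 = 0.0031249 A
Q = I_bal * t = 0.0031249 * 4.54 = 0.01419 Ah

I=0.0031249 A, Q=0.01419 Ah


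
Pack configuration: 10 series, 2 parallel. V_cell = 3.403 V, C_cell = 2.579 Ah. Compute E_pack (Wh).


E = Ns * Vcell * Np * Ccell = 10 * 3.403 * 2 * 2.579 = 175.5 Wh

175.5 Wh


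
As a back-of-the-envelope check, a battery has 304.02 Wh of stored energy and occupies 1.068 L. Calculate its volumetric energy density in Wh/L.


Volumetric ED = 304.02 Wh / 1.068 L = 284.7 Wh/L

284.7 Wh/L


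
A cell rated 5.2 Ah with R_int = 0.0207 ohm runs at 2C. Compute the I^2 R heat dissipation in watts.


Step 1: I = C_rate * capacity = 2 * 5.2 = 10.4 A
Step 2: Q = I^2 * R = 10.4^2 * 0.0207 = 108.16 * 0.0207 = 2.239 W

2.239 W


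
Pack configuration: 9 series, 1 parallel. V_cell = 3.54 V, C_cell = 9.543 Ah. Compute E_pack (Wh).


E = Ns * Vcell * Np * Ccell = 9 * 3.54 * 1 * 9.543 = 304.0 Wh

304.0 Wh


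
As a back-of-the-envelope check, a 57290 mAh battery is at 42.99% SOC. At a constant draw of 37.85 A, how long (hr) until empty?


Convert: C_total = 57290 mAh = 57.29 Ah
Step 1: remaining = SOC/100 * C_total = 42.99/100 * 57.29 = 24.629 Ah
Step 2: t = remaining / I = 24.629 / 37.85 = 0.6507 hr

0.6507 hr


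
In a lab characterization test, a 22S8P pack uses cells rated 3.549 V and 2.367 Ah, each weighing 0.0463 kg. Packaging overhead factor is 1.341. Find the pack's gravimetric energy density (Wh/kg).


Step 1: V_pack = 22 * 3.549 = 78.078 V
Step 2: C_pack = 8 * 2.367 = 18.936 Ah
Step 3: E_pack = V_pack * C_pack = 78.078 * 18.936 = 1478.5 Wh
Step 4: m_pack = 22 * 8 * 0.0463 * 1.341 = 10.928 kg
Step 5: ED = E_pack / m_pack = 1478.5 / 10.928 = 135.3 Wh/kg

135.3 Wh/kg


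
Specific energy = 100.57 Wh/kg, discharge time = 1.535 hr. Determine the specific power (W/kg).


P_specific = E / t = 100.57 / 1.535 = 65.52 W/kg

65.52 W/kg


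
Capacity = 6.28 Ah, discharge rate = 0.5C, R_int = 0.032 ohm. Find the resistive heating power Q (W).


Step 1: I = C_rate * capacity = 0.5 * 6.28 = 3.14 A
Step 2: Q = I^2 * R = 3.14^2 * 0.032 = 9.8596 * 0.032 = 0.3155 W

0.3155 W


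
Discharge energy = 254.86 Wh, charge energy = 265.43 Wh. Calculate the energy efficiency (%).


eta_e = E_dis / E_chg * 100 = 254.86 / 265.43 * 100 = 96.02%

96.02%


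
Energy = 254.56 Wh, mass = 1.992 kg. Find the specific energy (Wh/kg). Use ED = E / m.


Specific energy = 254.56 Wh / 1.992 kg = 127.8 Wh/kg

127.8 Wh/kg


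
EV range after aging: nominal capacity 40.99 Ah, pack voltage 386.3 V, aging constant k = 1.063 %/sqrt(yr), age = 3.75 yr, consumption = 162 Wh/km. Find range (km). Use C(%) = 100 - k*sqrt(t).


Step 1: capacity retention = 100 - 1.063 * sqrt(3.75) = 100 - 1.063 * 1.9365 = 97.942%
Step 2: C_now = 40.99 * 97.942/100 = 40.146 Ah
Step 3: E_pack = V * C_now = 386.3 * 40.146 = 15508 Wh
Step 4: range = E_pack / consumption = 15508 / 162 = 95.73 km

95.73 km


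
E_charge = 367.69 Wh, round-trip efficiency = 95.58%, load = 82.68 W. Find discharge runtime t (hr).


Step 1: E_discharge = eta/100 * E_charge = 95.58/100 * 367.69 = 351.44 Wh
Step 2: t = E_discharge / P = 351.44 / 82.68 = 4.251 hr

4.251 hr


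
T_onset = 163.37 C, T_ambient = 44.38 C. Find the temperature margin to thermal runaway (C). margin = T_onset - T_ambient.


margin = T_onset - T_ambient = 163.37 - 44.38 = 118.99 C

118.99 C


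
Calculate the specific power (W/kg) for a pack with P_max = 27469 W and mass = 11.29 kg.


Specific power = 27469 W / 11.29 kg = 2433 W/kg

2433 W/kg


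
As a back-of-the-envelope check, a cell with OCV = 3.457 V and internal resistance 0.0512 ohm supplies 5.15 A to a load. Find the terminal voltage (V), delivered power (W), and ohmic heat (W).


Step 1: V_terminal = OCV - I*R = 3.457 - 5.15 * 0.0512 = 3.1933 V
Step 2: P_out = V_terminal * I = 3.1933 * 5.15 = 16.45 W
Step 3: Q = I^2 * R = 5.15^2 * 0.0512 = 1.358 W

V=3.1933 V, P=16.45 W, Q=1.358 W


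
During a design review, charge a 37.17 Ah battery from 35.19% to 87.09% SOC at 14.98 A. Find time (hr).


Step 1: dSOC = 87.09% - 35.19% = 51.9%
Step 2: delta_Ah = 37.17 * 51.9 / 100 = 19.291 Ah
Step 3: t = 19.291 / 14.98 = 1.288 hr

1.288 hr


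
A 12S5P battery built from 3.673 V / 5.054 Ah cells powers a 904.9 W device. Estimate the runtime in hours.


Step 1: E_pack = Ns * V_cell * Np * C_cell = 12 * 3.673 * 5 * 5.054 = 1113.8 Wh
Step 2: t = E_pack / P = 1113.8 / 904.9 = 1.231 hr

1.231 hr


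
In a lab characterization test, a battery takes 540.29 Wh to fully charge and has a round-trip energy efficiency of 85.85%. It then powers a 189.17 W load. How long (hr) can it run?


Step 1: E_discharge = eta/100 * E_charge = 85.85/100 * 540.29 = 463.84 Wh
Step 2: t = E_discharge / P = 463.84 / 189.17 = 2.452 hr

2.452 hr


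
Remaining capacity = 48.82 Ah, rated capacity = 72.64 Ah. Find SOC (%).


SOC% = 48.82 / 72.64 * 100 = 67.21%

67.21%


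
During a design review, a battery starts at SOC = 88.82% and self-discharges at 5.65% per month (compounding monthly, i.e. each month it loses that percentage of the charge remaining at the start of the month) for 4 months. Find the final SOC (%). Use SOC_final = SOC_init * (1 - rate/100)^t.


Monthly retention factor = 1 - 5.65/100 = 0.9435
Over 4 months: factor^4 = 0.79244
SOC_final = 88.82 * 0.79244 = 70.38%

70.38%


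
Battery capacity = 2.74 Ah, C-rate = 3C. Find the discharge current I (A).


At 3C: I = 3 * 2.74 Ah = 8.22 A

8.22 A


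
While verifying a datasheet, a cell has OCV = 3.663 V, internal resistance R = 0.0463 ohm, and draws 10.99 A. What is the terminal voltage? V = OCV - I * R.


V = OCV - I*R = 3.663 - 10.99 * 0.0463 = 3.154 V

3.154 V


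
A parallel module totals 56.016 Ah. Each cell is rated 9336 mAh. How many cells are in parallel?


Convert: C_cell = 9336 mAh = 9.336 Ah
n = C_total / C_cell = 56.016 / 9.336 = 6

6


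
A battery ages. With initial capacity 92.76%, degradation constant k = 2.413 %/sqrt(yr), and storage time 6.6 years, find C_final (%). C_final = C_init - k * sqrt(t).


sqrt(t) = sqrt(6.6) = 2.569
C_final = 92.76 - 2.413 * 2.569 = 86.56%

86.56%


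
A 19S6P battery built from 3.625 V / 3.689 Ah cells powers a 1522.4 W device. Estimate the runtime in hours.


Step 1: E_pack = Ns * V_cell * Np * C_cell = 19 * 3.625 * 6 * 3.689 = 1524.5 Wh
Step 2: t = E_pack / P = 1524.5 / 1522.4 = 1.001 hr

1.001 hr


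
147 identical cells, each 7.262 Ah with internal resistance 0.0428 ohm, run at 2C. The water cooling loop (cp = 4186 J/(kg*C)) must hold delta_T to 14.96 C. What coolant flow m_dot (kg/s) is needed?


Step 1: I = 2 * 7.262 = 14.524 A
Step 2: Q_cell = I^2 * R = 14.524^2 * 0.0428 = 9.0285 W
Step 3: Q_total = 147 * 9.0285 = 1327.2 W
Step 4: m_dot = Q_total / (cp * dT) = 1327.2 / (4186 * 14.96) = 0.02119 kg/s

0.02119 kg/s


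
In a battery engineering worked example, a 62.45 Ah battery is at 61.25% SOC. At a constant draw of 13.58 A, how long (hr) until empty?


Step 1: remaining = SOC/100 * C_total = 61.25/100 * 62.45 = 38.251 Ah
Step 2: t = remaining / I = 38.251 / 13.58 = 2.817 hr

2.817 hr


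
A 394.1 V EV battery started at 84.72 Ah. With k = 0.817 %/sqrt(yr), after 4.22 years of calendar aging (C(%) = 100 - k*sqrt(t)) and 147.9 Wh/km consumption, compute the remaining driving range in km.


Step 1: capacity retention = 100 - 0.817 * sqrt(4.22) = 100 - 0.817 * 2.0543 = 98.322%
Step 2: C_now = 84.72 * 98.322/100 = 83.298 Ah
Step 3: E_pack = V * C_now = 394.1 * 83.298 = 32828 Wh
Step 4: range = E_pack / consumption = 32828 / 147.9 = 222.0 km

222.0 km


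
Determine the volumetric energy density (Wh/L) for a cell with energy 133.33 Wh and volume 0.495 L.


Volumetric ED = 133.33 Wh / 0.495 L = 269.4 Wh/L

269.4 Wh/L


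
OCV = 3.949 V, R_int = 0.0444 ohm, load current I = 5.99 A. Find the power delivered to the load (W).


Step 1: V_terminal = OCV - I*R = 3.949 - 5.99 * 0.0444 = 3.683 V
Step 2: P_out = V_terminal * I = 3.683 * 5.99 = 22.06 W

22.06 W


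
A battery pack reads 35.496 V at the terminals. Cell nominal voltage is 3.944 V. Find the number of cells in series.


n = V_pack / V_cell = 35.496 / 3.944 = 9

9


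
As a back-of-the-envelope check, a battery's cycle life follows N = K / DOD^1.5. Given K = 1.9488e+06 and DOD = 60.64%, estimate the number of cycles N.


DOD^1.5 = 472.21
N = K / DOD^1.5 = 1.9488e+06 / 472.21 = 4127

4127 cycles


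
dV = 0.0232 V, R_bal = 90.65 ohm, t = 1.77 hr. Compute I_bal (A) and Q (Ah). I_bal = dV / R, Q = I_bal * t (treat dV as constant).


First, Ohm's law: I_bal = 0.0232 V / 90.65 ohm = 2.5593e-04 A
Then Q = I * t = 2.5593e-04 A * 1.77 hr = 4.530e-04 Ah

I=2.5593e-04 A, Q=4.530e-04 Ah


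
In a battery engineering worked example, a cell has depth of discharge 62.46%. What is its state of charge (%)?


SOC = 100 - DOD = 100 - 62.46 = 37.54%

37.54%


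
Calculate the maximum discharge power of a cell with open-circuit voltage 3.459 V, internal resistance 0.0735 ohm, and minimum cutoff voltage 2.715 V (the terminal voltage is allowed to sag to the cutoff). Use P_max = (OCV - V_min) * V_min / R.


dV = OCV - V_min = 0.744 V (so I_max = dV / R)
P_max = dV * V_min / R = 0.744 * 2.715 / 0.0735 = 27.48 W

27.48 W


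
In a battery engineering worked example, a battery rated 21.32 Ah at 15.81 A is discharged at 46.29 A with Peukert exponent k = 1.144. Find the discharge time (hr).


t_rated = C / I_rated = 21.32 / 15.81 = 1.3485 hr
(I_rated/I)^k = (0.34154)^1.144 = 0.29259
t = t_rated * (I_rated/I)^k = 1.3485 * 0.29259 = 0.3946 hr

0.3946 hr


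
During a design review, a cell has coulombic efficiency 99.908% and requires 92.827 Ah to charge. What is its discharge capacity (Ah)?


Q_dis = eta/100 * Q_chg = 99.908/100 * 92.827 = 92.74 Ah

92.74 Ah


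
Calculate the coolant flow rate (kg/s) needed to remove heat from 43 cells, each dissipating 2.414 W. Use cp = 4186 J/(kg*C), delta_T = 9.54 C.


Q_total = 43 * 2.414 = 103.8 W
m_dot = Q_total / (cp * dT) = 103.8 / (4186 * 9.54) = 0.002599 kg/s

0.002599 kg/s


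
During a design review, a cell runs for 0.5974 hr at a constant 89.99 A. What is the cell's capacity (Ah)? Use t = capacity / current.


C = I * t = 89.99 * 0.5974 = 53.76 Ah

53.76 Ah


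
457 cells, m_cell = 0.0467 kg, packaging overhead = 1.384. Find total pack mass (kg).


m_pack = n * m_cell * overhead = 457 * 0.0467 * 1.384 = 29.54 kg

29.54 kg


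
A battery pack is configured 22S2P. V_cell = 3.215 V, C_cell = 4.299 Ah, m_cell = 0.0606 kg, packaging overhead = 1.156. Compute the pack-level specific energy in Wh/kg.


Step 1: V_pack = 22 * 3.215 = 70.73 V
Step 2: C_pack = 2 * 4.299 = 8.598 Ah
Step 3: E_pack = V_pack * C_pack = 70.73 * 8.598 = 608.14 Wh
Step 4: m_pack = 22 * 2 * 0.0606 * 1.156 = 3.0824 kg
Step 5: ED = E_pack / m_pack = 608.14 / 3.0824 = 197.3 Wh/kg

197.3 Wh/kg


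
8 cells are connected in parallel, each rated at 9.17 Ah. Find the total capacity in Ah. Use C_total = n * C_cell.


Parallel capacities add: 8 * 9.17 Ah = 73.36 Ah

73.36 Ah


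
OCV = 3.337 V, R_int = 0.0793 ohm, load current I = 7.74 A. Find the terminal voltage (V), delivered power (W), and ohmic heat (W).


Step 1: V_terminal = OCV - I*R = 3.337 - 7.74 * 0.0793 = 2.7232 V
Step 2: P_out = V_terminal * I = 2.7232 * 7.74 = 21.08 W
Step 3: Q = I^2 * R = 7.74^2 * 0.0793 = 4.751 W

V=2.7232 V, P=21.08 W, Q=4.751 W


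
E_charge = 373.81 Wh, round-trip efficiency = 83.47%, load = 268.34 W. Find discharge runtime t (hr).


Step 1: E_discharge = eta/100 * E_charge = 83.47/100 * 373.81 = 312.02 Wh
Step 2: t = E_discharge / P = 312.02 / 268.34 = 1.163 hr

1.163 hr


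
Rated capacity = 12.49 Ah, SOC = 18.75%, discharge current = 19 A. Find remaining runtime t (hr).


Step 1: remaining = SOC/100 * C_total = 18.75/100 * 12.49 = 2.3419 Ah
Step 2: t = remaining / I = 2.3419 / 19 = 0.1233 hr

0.1233 hr


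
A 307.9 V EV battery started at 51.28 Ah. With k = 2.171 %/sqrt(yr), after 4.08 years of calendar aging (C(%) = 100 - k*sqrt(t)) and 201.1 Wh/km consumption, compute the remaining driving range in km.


Step 1: capacity retention = 100 - 2.171 * sqrt(4.08) = 100 - 2.171 * 2.0199 = 95.615%
Step 2: C_now = 51.28 * 95.615/100 = 49.031 Ah
Step 3: E_pack = V * C_now = 307.9 * 49.031 = 15097 Wh
Step 4: range = E_pack / consumption = 15097 / 201.1 = 75.07 km

75.07 km


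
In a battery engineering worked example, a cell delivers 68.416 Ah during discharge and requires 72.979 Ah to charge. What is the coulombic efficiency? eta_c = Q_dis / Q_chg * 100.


Coulombic efficiency = 68.416/72.979 * 100% = 93.75%

93.75%


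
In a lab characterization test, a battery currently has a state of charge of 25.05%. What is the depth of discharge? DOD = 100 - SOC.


DOD = 100 - SOC = 100 - 25.05 = 74.95%

74.95%


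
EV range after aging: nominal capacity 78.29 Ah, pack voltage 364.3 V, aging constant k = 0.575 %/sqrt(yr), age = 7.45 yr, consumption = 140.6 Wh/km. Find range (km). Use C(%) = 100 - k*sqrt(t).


Step 1: capacity retention = 100 - 0.575 * sqrt(7.45) = 100 - 0.575 * 2.7295 = 98.431%
Step 2: C_now = 78.29 * 98.431/100 = 77.062 Ah
Step 3: E_pack = V * C_now = 364.3 * 77.062 = 28074 Wh
Step 4: range = E_pack / consumption = 28074 / 140.6 = 199.7 km

199.7 km


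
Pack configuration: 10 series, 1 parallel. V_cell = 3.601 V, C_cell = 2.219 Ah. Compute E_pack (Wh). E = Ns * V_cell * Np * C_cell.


V_pack = 10 * 3.601 = 36.01 V
C_pack = 1 * 2.219 = 2.219 Ah
E = V_pack * C_pack = 36.01 * 2.219 = 79.91 Wh

79.91 Wh


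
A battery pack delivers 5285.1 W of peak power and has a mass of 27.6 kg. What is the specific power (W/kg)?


SP = P / m = 5285.1 / 27.6 = 191.5 W/kg

191.5 W/kg


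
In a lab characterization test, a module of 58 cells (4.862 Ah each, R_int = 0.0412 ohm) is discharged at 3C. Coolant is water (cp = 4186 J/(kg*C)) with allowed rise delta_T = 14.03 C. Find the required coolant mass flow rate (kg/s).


Step 1: I = 3 * 4.862 = 14.586 A
Step 2: Q_cell = I^2 * R = 14.586^2 * 0.0412 = 8.7654 W
Step 3: Q_total = 58 * 8.7654 = 508.39 W
Step 4: m_dot = Q_total / (cp * dT) = 508.39 / (4186 * 14.03) = 0.008656 kg/s

0.008656 kg/s


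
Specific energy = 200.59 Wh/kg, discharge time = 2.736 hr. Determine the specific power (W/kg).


P_specific = E / t = 200.59 / 2.736 = 73.32 W/kg

73.32 W/kg


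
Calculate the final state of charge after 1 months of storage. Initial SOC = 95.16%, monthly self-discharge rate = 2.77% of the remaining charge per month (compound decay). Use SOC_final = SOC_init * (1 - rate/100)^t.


decay = (1 - 2.77/100)^1 = 0.9723
SOC_final = 95.16 * 0.9723 = 92.52%

92.52%


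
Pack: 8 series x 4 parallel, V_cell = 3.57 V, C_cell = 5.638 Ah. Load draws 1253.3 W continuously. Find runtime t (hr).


Step 1: E_pack = Ns * V_cell * Np * C_cell = 8 * 3.57 * 4 * 5.638 = 644.09 Wh
Step 2: t = E_pack / P = 644.09 / 1253.3 = 0.5139 hr

0.5139 hr


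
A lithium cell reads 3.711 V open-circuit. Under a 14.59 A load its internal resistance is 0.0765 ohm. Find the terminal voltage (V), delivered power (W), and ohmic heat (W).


Step 1: V_terminal = OCV - I*R = 3.711 - 14.59 * 0.0765 = 2.5949 V
Step 2: P_out = V_terminal * I = 2.5949 * 14.59 = 37.86 W
Step 3: Q = I^2 * R = 14.59^2 * 0.0765 = 16.28 W

V=2.5949 V, P=37.86 W, Q=16.28 W


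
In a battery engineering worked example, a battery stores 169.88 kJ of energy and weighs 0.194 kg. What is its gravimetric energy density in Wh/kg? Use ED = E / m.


Convert: E = 169.88 kJ = 47.189 Wh
ED = E / m = 47.189 / 0.194 = 243.2 Wh/kg

243.2 Wh/kg


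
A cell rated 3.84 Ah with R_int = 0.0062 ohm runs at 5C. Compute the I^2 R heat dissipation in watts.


Step 1: I = C_rate * capacity = 5 * 3.84 = 19.2 A
Step 2: Q = I^2 * R = 19.2^2 * 0.0062 = 368.64 * 0.0062 = 2.286 W

2.286 W


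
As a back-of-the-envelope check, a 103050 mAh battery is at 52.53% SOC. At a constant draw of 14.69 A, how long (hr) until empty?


Convert: C_total = 103050 mAh = 103.05 Ah
Step 1: remaining = SOC/100 * C_total = 52.53/100 * 103.05 = 54.132 Ah
Step 2: t = remaining / I = 54.132 / 14.69 = 3.685 hr

3.685 hr


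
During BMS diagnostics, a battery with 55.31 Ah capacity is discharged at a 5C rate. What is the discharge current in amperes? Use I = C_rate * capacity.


I = C_rate * capacity = 5 * 55.31 = 276.55 A

276.55 A


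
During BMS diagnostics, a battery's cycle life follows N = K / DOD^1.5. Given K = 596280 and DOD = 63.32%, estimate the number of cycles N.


DOD^1.5 = 503.86
N = K / DOD^1.5 = 596280 / 503.86 = 1183

1183 cycles


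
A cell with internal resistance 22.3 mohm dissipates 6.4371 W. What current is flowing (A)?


Convert: R = 22.3 mohm = 0.0223 ohm
I = sqrt(Q / R) = sqrt(6.4371 / 0.0223) = sqrt(288.66) = 16.99 A

16.99 A


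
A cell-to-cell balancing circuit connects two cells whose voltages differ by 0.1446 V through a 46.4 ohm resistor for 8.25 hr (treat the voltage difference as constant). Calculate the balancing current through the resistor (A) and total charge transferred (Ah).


First, Ohm's law: I_bal = 0.1446 V / 46.4 ohm = 0.0031164 A
Then Q = I * t = 0.0031164 A * 8.25 hr = 0.02571 Ah

I=0.0031164 A, Q=0.02571 Ah


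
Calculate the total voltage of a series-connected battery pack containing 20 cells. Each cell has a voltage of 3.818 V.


V_pack = n * V_cell = 20 * 3.818 = 76.36 V

76.36 V


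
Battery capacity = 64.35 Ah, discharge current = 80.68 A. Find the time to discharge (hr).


t = capacity / current = 64.35 / 80.68 = 0.7976 hr

0.7976 hr


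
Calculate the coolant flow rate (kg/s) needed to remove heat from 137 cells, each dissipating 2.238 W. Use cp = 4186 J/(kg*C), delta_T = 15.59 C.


Q_total = 137 * 2.238 = 306.61 W
m_dot = Q_total / (cp * dT) = 306.61 / (4186 * 15.59) = 0.004698 kg/s

0.004698 kg/s


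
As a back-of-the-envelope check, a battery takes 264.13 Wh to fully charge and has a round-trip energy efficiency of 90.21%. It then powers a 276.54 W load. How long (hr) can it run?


Step 1: E_discharge = eta/100 * E_charge = 90.21/100 * 264.13 = 238.27 Wh
Step 2: t = E_discharge / P = 238.27 / 276.54 = 0.8616 hr

0.8616 hr


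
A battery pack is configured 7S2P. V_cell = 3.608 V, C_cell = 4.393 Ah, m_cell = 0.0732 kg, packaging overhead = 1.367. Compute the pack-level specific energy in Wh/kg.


Step 1: V_pack = 7 * 3.608 = 25.256 V
Step 2: C_pack = 2 * 4.393 = 8.786 Ah
Step 3: E_pack = V_pack * C_pack = 25.256 * 8.786 = 221.9 Wh
Step 4: m_pack = 7 * 2 * 0.0732 * 1.367 = 1.4009 kg
Step 5: ED = E_pack / m_pack = 221.9 / 1.4009 = 158.4 Wh/kg

158.4 Wh/kg


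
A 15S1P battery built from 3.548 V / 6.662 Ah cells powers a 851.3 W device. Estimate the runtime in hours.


Step 1: E_pack = Ns * V_cell * Np * C_cell = 15 * 3.548 * 1 * 6.662 = 354.55 Wh
Step 2: t = E_pack / P = 354.55 / 851.3 = 0.4165 hr

0.4165 hr


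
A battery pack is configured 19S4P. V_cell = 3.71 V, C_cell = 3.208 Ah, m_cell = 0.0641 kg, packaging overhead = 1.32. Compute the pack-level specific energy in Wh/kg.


Step 1: V_pack = 19 * 3.71 = 70.49 V
Step 2: C_pack = 4 * 3.208 = 12.832 Ah
Step 3: E_pack = V_pack * C_pack = 70.49 * 12.832 = 904.53 Wh
Step 4: m_pack = 19 * 4 * 0.0641 * 1.32 = 6.4305 kg
Step 5: ED = E_pack / m_pack = 904.53 / 6.4305 = 140.7 Wh/kg

140.7 Wh/kg


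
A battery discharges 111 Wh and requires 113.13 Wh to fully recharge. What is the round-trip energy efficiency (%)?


eta_e = E_dis / E_chg * 100 = 111 / 113.13 * 100 = 98.12%

98.12%


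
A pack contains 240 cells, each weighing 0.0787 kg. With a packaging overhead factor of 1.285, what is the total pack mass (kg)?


Cell mass sum = 240 * 0.0787 = 18.888 kg
With overhead 1.285: m_pack = 18.888 * 1.285 = 24.27 kg

24.27 kg


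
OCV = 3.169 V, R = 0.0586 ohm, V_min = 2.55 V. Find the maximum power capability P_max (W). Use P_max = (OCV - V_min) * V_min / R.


dV = OCV - V_min = 0.619 V (so I_max = dV / R)
P_max = dV * V_min / R = 0.619 * 2.55 / 0.0586 = 26.94 W

26.94 W


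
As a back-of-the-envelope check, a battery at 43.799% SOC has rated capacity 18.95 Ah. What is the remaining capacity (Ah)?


remaining = SOC / 100 * total = 43.799 / 100 * 18.95 = 8.300 Ah

8.300 Ah


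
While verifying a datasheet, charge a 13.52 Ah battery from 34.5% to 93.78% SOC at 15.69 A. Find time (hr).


Step 1: dSOC = 93.78% - 34.5% = 59.28%
Step 2: delta_Ah = 13.52 * 59.28 / 100 = 8.0147 Ah
Step 3: t = 8.0147 / 15.69 = 0.5108 hr

0.5108 hr


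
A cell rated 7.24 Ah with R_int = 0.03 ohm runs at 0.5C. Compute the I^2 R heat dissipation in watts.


Step 1: I = C_rate * capacity = 0.5 * 7.24 = 3.62 A
Step 2: Q = I^2 * R = 3.62^2 * 0.03 = 13.104 * 0.03 = 0.3931 W

0.3931 W


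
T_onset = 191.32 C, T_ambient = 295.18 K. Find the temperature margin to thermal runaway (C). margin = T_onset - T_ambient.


Convert: T_ambient = 295.18 K = 22.03 C
margin = 191.32 - 22.03 = 169.29 C

169.29 C


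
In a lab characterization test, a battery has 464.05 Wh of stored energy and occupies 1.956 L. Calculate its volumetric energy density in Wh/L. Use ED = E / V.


Volumetric ED = 464.05 Wh / 1.956 L = 237.2 Wh/L

237.2 Wh/L


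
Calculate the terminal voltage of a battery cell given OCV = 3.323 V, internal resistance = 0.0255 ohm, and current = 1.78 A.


IR drop = 1.78 * 0.0255 = 0.04539 V
V = 3.323 - 0.04539 = 3.278 V

3.278 V


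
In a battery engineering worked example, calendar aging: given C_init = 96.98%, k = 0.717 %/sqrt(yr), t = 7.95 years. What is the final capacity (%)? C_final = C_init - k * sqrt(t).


Step 1: sqrt(7.95 yr) = 2.8196
Step 2: drop = 0.717 * 2.8196 = 2.0217
Step 3: C_final = 96.98 - 2.0217 = 94.96%

94.96%


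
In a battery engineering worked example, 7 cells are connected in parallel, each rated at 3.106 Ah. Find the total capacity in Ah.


C_total = 7 * 3.106 = 21.742 Ah

21.742 Ah


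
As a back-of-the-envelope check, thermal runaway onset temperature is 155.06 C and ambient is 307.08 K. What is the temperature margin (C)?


Convert: T_ambient = 307.08 K = 33.93 C
margin = 155.06 - 33.93 = 121.13 C

121.13 C


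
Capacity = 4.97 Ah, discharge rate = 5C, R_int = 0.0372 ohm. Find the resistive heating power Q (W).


Step 1: I = C_rate * capacity = 5 * 4.97 = 24.85 A
Step 2: Q = I^2 * R = 24.85^2 * 0.0372 = 617.52 * 0.0372 = 22.97 W

22.97 W


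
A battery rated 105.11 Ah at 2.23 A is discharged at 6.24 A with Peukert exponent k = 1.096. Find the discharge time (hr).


t_rated = C / I_rated = 105.11 / 2.23 = 47.135 hr
(I_rated/I)^k = (0.35737)^1.096 = 0.32376
t = t_rated * (I_rated/I)^k = 47.135 * 0.32376 = 15.26 hr

15.26 hr


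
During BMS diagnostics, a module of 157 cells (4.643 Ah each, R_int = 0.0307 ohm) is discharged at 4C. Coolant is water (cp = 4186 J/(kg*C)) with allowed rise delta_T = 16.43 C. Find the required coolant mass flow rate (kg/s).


Step 1: I = 4 * 4.643 = 18.572 A
Step 2: Q_cell = I^2 * R = 18.572^2 * 0.0307 = 10.589 W
Step 3: Q_total = 157 * 10.589 = 1662.5 W
Step 4: m_dot = Q_total / (cp * dT) = 1662.5 / (4186 * 16.43) = 0.02417 kg/s

0.02417 kg/s


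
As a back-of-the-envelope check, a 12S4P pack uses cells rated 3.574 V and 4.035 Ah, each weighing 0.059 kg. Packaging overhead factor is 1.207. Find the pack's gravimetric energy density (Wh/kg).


Step 1: V_pack = 12 * 3.574 = 42.888 V
Step 2: C_pack = 4 * 4.035 = 16.14 Ah
Step 3: E_pack = V_pack * C_pack = 42.888 * 16.14 = 692.21 Wh
Step 4: m_pack = 12 * 4 * 0.059 * 1.207 = 3.4182 kg
Step 5: ED = E_pack / m_pack = 692.21 / 3.4182 = 202.5 Wh/kg

202.5 Wh/kg


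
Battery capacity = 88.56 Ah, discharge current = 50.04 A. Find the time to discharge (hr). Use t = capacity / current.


t = capacity / current = 88.56 / 50.04 = 1.770 hr

1.770 hr


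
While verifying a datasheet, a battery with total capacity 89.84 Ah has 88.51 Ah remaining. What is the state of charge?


SOC% = 88.51 / 89.84 * 100 = 98.52%

98.52%


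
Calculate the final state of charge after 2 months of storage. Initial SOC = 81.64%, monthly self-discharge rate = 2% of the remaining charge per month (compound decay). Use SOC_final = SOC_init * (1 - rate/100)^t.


decay = (1 - 2/100)^2 = 0.9604
SOC_final = 81.64 * 0.9604 = 78.41%

78.41%


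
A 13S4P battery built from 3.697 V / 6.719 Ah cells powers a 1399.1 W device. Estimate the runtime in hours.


Step 1: E_pack = Ns * V_cell * Np * C_cell = 13 * 3.697 * 4 * 6.719 = 1291.7 Wh
Step 2: t = E_pack / P = 1291.7 / 1399.1 = 0.9232 hr

0.9232 hr


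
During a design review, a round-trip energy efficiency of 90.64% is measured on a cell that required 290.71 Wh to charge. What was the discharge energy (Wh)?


E_dis = eta/100 * E_chg = 90.64/100 * 290.71 = 263.5 Wh

263.5 Wh


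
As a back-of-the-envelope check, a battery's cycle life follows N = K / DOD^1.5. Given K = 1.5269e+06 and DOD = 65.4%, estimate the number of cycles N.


Step 1: DOD^1.5 = 65.4^1.5 = 528.89
Step 2: N = 1.5269e+06 / 528.89 = 2887 cycles

2887 cycles


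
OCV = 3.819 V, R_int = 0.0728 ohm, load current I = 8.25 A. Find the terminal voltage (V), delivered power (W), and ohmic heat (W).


Step 1: V_terminal = OCV - I*R = 3.819 - 8.25 * 0.0728 = 3.2184 V
Step 2: P_out = V_terminal * I = 3.2184 * 8.25 = 26.55 W
Step 3: Q = I^2 * R = 8.25^2 * 0.0728 = 4.955 W

V=3.2184 V, P=26.55 W, Q=4.955 W


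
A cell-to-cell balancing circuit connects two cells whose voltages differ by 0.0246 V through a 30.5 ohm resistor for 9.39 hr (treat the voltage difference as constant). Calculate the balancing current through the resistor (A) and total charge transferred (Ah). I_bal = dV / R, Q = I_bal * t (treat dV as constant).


I_bal = dV / R = 0.0246 / 30.5 = 8.0656e-04 A
Q = I_bal * t = 8.0656e-04 * 9.39 = 0.007574 Ah

I=8.0656e-04 A, Q=0.007574 Ah


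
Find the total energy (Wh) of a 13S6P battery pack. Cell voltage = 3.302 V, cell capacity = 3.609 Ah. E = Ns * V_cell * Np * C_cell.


E = Ns * Vcell * Np * Ccell = 13 * 3.302 * 6 * 3.609 = 929.5 Wh

929.5 Wh


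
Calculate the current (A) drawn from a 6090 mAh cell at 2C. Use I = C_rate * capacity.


Convert: capacity = 6090 mAh = 6.09 Ah
At 2C: I = 2 * 6.09 Ah = 12.18 A

12.18 A


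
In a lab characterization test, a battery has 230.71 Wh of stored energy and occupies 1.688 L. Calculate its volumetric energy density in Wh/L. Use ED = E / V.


ED = E / V = 230.71 / 1.688 = 136.7 Wh/L

136.7 Wh/L


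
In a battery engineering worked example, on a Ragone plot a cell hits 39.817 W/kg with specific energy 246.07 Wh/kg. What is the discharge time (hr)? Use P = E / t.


t = E / P = 246.07 / 39.817 = 6.180 hr

6.180 hr


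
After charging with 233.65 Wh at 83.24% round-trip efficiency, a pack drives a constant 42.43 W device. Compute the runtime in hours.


Step 1: E_discharge = eta/100 * E_charge = 83.24/100 * 233.65 = 194.49 Wh
Step 2: t = E_discharge / P = 194.49 / 42.43 = 4.584 hr

4.584 hr


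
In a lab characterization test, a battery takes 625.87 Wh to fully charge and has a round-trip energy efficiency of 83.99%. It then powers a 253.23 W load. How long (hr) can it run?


Step 1: E_discharge = eta/100 * E_charge = 83.99/100 * 625.87 = 525.67 Wh
Step 2: t = E_discharge / P = 525.67 / 253.23 = 2.076 hr

2.076 hr


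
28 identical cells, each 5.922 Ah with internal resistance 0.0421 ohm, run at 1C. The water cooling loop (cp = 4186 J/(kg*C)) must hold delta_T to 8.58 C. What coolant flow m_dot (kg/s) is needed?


Step 1: I = 1 * 5.922 = 5.922 A
Step 2: Q_cell = I^2 * R = 5.922^2 * 0.0421 = 1.4765 W
Step 3: Q_total = 28 * 1.4765 = 41.342 W
Step 4: m_dot = Q_total / (cp * dT) = 41.342 / (4186 * 8.58) = 0.001151 kg/s

0.001151 kg/s


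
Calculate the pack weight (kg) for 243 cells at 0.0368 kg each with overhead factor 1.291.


m_pack = n * m_cell * overhead = 243 * 0.0368 * 1.291 = 11.54 kg

11.54 kg


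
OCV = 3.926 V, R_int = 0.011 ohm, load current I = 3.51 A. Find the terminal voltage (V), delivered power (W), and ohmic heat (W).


Step 1: V_terminal = OCV - I*R = 3.926 - 3.51 * 0.011 = 3.8874 V
Step 2: P_out = V_terminal * I = 3.8874 * 3.51 = 13.64 W
Step 3: Q = I^2 * R = 3.51^2 * 0.011 = 0.1355 W

V=3.8874 V, P=13.64 W, Q=0.1355 W


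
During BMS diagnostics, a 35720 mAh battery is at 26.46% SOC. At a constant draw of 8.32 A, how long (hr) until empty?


Convert: C_total = 35720 mAh = 35.72 Ah
Step 1: remaining = SOC/100 * C_total = 26.46/100 * 35.72 = 9.4515 Ah
Step 2: t = remaining / I = 9.4515 / 8.32 = 1.136 hr

1.136 hr


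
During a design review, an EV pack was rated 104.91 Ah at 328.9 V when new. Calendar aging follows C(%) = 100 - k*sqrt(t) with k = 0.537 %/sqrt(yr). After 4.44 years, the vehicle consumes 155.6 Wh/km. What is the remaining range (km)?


Step 1: capacity retention = 100 - 0.537 * sqrt(4.44) = 100 - 0.537 * 2.1071 = 98.868%
Step 2: C_now = 104.91 * 98.868/100 = 103.72 Ah
Step 3: E_pack = V * C_now = 328.9 * 103.72 = 34114 Wh
Step 4: range = E_pack / consumption = 34114 / 155.6 = 219.2 km

219.2 km


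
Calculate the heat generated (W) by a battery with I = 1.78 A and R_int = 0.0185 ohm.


Q = I^2 * R = 1.78^2 * 0.0185 = 0.05862 W

0.05862 W


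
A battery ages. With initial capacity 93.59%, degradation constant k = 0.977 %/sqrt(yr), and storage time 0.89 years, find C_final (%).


Step 1: sqrt(0.89 yr) = 0.9434
Step 2: drop = 0.977 * 0.9434 = 0.9217
Step 3: C_final = 93.59 - 0.9217 = 92.67%

92.67%


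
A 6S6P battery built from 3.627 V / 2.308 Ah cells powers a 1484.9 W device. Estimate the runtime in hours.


Step 1: E_pack = Ns * V_cell * Np * C_cell = 6 * 3.627 * 6 * 2.308 = 301.36 Wh
Step 2: t = E_pack / P = 301.36 / 1484.9 = 0.2029 hr

0.2029 hr


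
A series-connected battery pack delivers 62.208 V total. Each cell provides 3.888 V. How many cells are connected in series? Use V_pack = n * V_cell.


n = V_pack / V_cell = 62.208 / 3.888 = 16

16


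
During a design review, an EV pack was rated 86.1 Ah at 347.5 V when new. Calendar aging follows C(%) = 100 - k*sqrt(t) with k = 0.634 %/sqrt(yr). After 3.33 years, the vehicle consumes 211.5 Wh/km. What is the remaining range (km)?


Step 1: capacity retention = 100 - 0.634 * sqrt(3.33) = 100 - 0.634 * 1.8248 = 98.843%
Step 2: C_now = 86.1 * 98.843/100 = 85.104 Ah
Step 3: E_pack = V * C_now = 347.5 * 85.104 = 29574 Wh
Step 4: range = E_pack / consumption = 29574 / 211.5 = 139.8 km

139.8 km


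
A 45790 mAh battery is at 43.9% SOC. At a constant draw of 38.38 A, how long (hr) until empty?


Convert: C_total = 45790 mAh = 45.79 Ah
Step 1: remaining = SOC/100 * C_total = 43.9/100 * 45.79 = 20.102 Ah
Step 2: t = remaining / I = 20.102 / 38.38 = 0.5238 hr

0.5238 hr


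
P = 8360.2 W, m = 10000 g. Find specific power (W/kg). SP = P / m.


Convert: m = 10000 g = 10 kg
Specific power = 8360.2 W / 10 kg = 836.0 W/kg

836.0 W/kg


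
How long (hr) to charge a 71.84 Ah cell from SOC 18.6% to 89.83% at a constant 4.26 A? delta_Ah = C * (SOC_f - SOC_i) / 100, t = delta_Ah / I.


delta_Ah = 71.84 * (89.83 - 18.6) / 100 = 51.172 Ah
t = delta_Ah / I = 51.172 / 4.26 = 12.01 hr

12.01 hr


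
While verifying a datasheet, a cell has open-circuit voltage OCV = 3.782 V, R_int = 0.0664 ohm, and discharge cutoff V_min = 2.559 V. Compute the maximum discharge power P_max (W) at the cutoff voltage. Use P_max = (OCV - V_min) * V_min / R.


dV = OCV - V_min = 1.223 V (so I_max = dV / R)
P_max = dV * V_min / R = 1.223 * 2.559 / 0.0664 = 47.13 W

47.13 W


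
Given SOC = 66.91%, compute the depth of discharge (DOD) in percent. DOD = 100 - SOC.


Complement of SOC: DOD = 100% - 66.91% = 33.09%

33.09%


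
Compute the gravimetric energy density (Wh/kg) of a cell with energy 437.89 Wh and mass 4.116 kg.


Specific energy = 437.89 Wh / 4.116 kg = 106.4 Wh/kg

106.4 Wh/kg


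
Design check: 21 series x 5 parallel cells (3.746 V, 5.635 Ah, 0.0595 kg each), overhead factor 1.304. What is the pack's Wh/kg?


Step 1: V_pack = 21 * 3.746 = 78.666 V
Step 2: C_pack = 5 * 5.635 = 28.175 Ah
Step 3: E_pack = V_pack * C_pack = 78.666 * 28.175 = 2216.4 Wh
Step 4: m_pack = 21 * 5 * 0.0595 * 1.304 = 8.1467 kg
Step 5: ED = E_pack / m_pack = 2216.4 / 8.1467 = 272.1 Wh/kg

272.1 Wh/kg


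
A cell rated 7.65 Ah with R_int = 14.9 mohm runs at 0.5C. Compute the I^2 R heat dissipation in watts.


Convert: R = 14.9 mohm = 0.0149 ohm
Step 1: I = C_rate * capacity = 0.5 * 7.65 = 3.825 A
Step 2: Q = I^2 * R = 3.825^2 * 0.0149 = 14.631 * 0.0149 = 0.2180 W

0.2180 W


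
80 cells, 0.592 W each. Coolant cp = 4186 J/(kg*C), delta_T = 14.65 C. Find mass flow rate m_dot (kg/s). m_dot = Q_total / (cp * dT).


Step 1: Total heat Q = 80 * 0.592 W = 47.36 W
Step 2: denom = cp * dT = 4186 * 14.65 = 61325
Step 3: m_dot = 47.36 / 61325 = 7.723e-04 kg/s

7.723e-04 kg/s


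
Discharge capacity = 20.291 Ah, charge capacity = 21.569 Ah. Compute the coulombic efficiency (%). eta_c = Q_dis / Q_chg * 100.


eta_c = Q_dis / Q_chg * 100 = 20.291 / 21.569 * 100 = 94.07%

94.07%


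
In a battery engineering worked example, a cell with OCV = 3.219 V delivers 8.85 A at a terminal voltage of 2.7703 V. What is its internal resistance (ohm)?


R = (OCV - V) / I = (3.219 - 2.7703) / 8.85 = 0.05070 ohm

0.05070 ohm


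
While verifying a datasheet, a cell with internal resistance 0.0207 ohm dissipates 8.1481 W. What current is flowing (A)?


I = sqrt(Q / R) = sqrt(8.1481 / 0.0207) = sqrt(393.63) = 19.84 A

19.84 A


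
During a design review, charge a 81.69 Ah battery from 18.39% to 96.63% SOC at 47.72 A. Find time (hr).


delta_Ah = 81.69 * (96.63 - 18.39) / 100 = 63.914 Ah
t = delta_Ah / I = 63.914 / 47.72 = 1.339 hr

1.339 hr


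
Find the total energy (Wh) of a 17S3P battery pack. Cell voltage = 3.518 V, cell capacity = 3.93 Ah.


V_pack = 17 * 3.518 = 59.806 V
C_pack = 3 * 3.93 = 11.79 Ah
E = V_pack * C_pack = 59.806 * 11.79 = 705.1 Wh

705.1 Wh


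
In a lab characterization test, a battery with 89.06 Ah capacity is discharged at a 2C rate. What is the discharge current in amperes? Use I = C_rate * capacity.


I = C_rate * capacity = 2 * 89.06 = 178.12 A

178.12 A


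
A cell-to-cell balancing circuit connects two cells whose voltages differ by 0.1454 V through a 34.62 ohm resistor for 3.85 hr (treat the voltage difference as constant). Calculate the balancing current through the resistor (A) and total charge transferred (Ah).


I_bal = dV / R = 0.1454 / 34.62 = 0.0041999 A
Q = I_bal * t = 0.0041999 * 3.85 = 0.01617 Ah

I=0.0041999 A, Q=0.01617 Ah


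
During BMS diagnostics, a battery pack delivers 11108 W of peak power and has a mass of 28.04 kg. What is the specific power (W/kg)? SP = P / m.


SP = P / m = 11108 / 28.04 = 396.1 W/kg

396.1 W/kg


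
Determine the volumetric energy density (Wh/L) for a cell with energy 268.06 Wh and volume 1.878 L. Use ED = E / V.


Volumetric ED = 268.06 Wh / 1.878 L = 142.7 Wh/L

142.7 Wh/L


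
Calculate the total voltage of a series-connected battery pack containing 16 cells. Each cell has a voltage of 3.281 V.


With 16 cells in series at 3.281 V each, V_pack = 52.496 V

52.496 V


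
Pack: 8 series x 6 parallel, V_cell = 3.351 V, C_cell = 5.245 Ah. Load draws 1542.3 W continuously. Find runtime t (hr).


Step 1: E_pack = Ns * V_cell * Np * C_cell = 8 * 3.351 * 6 * 5.245 = 843.65 Wh
Step 2: t = E_pack / P = 843.65 / 1542.3 = 0.5470 hr

0.5470 hr


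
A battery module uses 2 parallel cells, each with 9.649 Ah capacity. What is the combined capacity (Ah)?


Parallel capacities add: 2 * 9.649 Ah = 19.298 Ah

19.298 Ah


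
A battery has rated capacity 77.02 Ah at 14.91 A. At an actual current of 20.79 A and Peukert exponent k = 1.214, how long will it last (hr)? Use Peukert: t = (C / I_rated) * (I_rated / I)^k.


Step 1: t_rated = C / I_rated = 77.02 / 14.91 = 5.1657 hr
Step 2: ratio = 14.91 / 20.79 = 0.71717
Step 3: ratio^k = 0.71717^1.214 = 0.66792
Step 4: t = t_rated * ratio^k = 5.1657 * 0.66792 = 3.450 hr

3.450 hr


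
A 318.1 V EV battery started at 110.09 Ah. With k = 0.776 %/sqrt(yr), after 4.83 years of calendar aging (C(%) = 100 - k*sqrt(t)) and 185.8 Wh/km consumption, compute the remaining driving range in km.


Step 1: capacity retention = 100 - 0.776 * sqrt(4.83) = 100 - 0.776 * 2.1977 = 98.295%
Step 2: C_now = 110.09 * 98.295/100 = 108.21 Ah
Step 3: E_pack = V * C_now = 318.1 * 108.21 = 34422 Wh
Step 4: range = E_pack / consumption = 34422 / 185.8 = 185.3 km

185.3 km


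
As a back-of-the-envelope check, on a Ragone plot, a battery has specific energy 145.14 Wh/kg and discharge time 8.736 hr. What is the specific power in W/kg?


Specific power = 145.14 Wh/kg / 8.736 hr = 16.61 W/kg

16.61 W/kg


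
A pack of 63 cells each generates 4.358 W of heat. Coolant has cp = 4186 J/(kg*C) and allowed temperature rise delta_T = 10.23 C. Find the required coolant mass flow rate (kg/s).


Step 1: Total heat Q = 63 * 4.358 W = 274.55 W
Step 2: denom = cp * dT = 4186 * 10.23 = 42823
Step 3: m_dot = 274.55 / 42823 = 0.006411 kg/s

0.006411 kg/s


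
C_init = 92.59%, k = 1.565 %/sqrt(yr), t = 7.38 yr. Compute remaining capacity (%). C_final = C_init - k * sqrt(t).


sqrt(t) = sqrt(7.38) = 2.7166
C_final = 92.59 - 1.565 * 2.7166 = 88.34%

88.34%


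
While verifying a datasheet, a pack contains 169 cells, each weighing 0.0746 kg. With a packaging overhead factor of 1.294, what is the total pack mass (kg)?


Cell mass sum = 169 * 0.0746 = 12.607 kg
With overhead 1.294: m_pack = 12.607 * 1.294 = 16.31 kg

16.31 kg


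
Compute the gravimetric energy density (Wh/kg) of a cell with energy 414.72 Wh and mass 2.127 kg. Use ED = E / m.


ED = E / m = 414.72 / 2.127 = 195.0 Wh/kg

195.0 Wh/kg


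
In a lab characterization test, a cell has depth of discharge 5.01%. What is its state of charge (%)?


SOC = 100 - DOD = 100 - 5.01 = 94.99%

94.99%


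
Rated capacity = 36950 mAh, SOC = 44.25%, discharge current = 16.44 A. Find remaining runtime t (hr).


Convert: C_total = 36950 mAh = 36.95 Ah
Step 1: remaining = SOC/100 * C_total = 44.25/100 * 36.95 = 16.35 Ah
Step 2: t = remaining / I = 16.35 / 16.44 = 0.9945 hr

0.9945 hr


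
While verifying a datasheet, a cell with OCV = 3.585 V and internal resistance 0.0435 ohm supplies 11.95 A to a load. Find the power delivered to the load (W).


Step 1: V_terminal = OCV - I*R = 3.585 - 11.95 * 0.0435 = 3.0652 V
Step 2: P_out = V_terminal * I = 3.0652 * 11.95 = 36.63 W

36.63 W
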